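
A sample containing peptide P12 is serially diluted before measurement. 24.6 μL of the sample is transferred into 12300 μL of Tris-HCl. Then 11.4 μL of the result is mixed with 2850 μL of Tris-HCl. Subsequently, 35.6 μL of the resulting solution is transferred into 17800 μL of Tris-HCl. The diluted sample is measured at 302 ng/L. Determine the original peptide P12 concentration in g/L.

19.0 g/L

Overall dilution factor = 501 × 251 × 501 = 6.30 × 10⁷.
Original = 302 ng/L × 6.30 × 10⁷ = 1.90 × 10¹⁰ ng/L = 19.0 g/L.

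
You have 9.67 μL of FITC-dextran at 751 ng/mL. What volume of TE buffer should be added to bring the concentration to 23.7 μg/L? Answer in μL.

23.7 μg/L = 23.7 ng/mL.
V₂ = C₁V₁/C₂ = 751 × 9.67 / 23.7 = 306 μL.
Diluent to add = V₂ − V₁ = 306 − 9.67 = 297 μL.

297 μL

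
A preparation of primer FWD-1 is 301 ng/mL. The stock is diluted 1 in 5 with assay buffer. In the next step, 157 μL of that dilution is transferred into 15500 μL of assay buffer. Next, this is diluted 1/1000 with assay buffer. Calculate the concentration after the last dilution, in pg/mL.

Overall dilution factor = 5 × 99.73 × 1000 = 4.99 × 10⁵.
301 ng/mL / 4.99 × 10⁵ = 6.04 × 10⁻⁴ ng/mL = 0.604 pg/mL.

0.604 pg/mL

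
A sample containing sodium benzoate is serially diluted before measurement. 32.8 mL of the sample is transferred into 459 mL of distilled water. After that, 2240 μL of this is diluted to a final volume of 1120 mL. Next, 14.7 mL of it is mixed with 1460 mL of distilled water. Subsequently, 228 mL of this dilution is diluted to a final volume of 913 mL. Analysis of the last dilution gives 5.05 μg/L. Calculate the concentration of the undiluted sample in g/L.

15.2 g/L

Overall dilution factor = 14.99 × 500 × 100.3 × 4.004 = 3.01 × 10⁶.
Original = 5.05 μg/L × 3.01 × 10⁶ = 1.52 × 10⁷ μg/L = 15.2 g/L.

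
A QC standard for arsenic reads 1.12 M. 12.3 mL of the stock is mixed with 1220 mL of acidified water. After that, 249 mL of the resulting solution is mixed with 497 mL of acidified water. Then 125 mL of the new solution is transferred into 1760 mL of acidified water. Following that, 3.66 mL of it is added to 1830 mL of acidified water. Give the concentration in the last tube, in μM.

0.494 μM

Overall dilution factor = 100.2 × 2.996 × 15.08 × 501 = 2.27 × 10⁶.
1.12 M / 2.27 × 10⁶ = 4.94 × 10⁻⁷ M = 0.494 μM.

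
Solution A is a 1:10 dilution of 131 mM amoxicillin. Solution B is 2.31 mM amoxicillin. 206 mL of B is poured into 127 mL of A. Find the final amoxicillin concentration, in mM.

6.43 mM

C_A = 131 mM / 10 = 13.1 mM.
C_mix = (C_A·V_A + C_B·V_B)/(V_A + V_B) = (13.1×127 + 2.31×206) / 333.0 = 6.43 mM.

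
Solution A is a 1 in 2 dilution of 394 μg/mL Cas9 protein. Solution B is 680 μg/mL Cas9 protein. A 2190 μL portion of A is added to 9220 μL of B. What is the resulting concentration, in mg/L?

C_A = 394 μg/mL / 2 = 197 μg/mL.
C_mix = (C_A·V_A + C_B·V_B)/(V_A + V_B) = (197×2190 + 680×9220) / 11410 = 587 μg/mL = 587 mg/L.

587 mg/L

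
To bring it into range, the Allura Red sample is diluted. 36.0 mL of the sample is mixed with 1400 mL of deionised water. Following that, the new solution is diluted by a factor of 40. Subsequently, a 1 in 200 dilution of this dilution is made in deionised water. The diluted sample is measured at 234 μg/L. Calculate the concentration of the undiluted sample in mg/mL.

Overall dilution factor = 39.89 × 40 × 200 = 3.19 × 10⁵.
Original = 234 μg/L × 3.19 × 10⁵ = 7.47 × 10⁷ μg/L = 74.7 mg/mL.

74.7 mg/mL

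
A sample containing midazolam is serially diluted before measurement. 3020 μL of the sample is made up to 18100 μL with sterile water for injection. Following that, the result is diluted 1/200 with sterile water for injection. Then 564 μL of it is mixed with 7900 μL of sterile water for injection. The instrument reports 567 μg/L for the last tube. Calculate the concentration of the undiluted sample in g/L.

10.2 g/L

Overall dilution factor = 5.993 × 200 × 15.01 = 1.80 × 10⁴.
Original = 567 μg/L × 1.80 × 10⁴ = 1.02 × 10⁷ μg/L = 10.2 g/L.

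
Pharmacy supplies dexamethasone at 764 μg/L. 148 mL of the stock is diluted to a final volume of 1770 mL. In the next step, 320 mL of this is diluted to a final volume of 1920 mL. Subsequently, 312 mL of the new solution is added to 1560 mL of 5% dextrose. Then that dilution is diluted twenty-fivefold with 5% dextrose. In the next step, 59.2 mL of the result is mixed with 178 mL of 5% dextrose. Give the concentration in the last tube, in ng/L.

Overall dilution factor = 11.96 × 6 × 6 × 25 × 4.007 = 4.31 × 10⁴.
764 μg/L / 4.31 × 10⁴ = 0.0177 μg/L = 17.7 ng/L.

17.7 ng/L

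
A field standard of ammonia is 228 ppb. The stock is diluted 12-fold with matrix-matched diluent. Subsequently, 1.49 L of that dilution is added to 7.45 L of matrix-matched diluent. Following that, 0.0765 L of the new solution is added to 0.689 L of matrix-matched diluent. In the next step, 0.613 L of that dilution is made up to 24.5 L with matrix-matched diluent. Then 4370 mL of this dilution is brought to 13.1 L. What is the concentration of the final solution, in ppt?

2.64 ppt

Overall dilution factor = 12 × 6 × 10.01 × 39.97 × 2.998 = 8.63 × 10⁴.
228 ppb / 8.63 × 10⁴ = 2.64 × 10⁻³ ppb = 2.64 ppt.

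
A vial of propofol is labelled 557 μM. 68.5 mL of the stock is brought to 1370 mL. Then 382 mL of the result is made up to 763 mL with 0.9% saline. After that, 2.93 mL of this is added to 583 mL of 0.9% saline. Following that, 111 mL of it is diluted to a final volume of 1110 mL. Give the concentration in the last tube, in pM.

6970 pM

Overall dilution factor = 20 × 1.997 × 200.0 × 10 = 7.99 × 10⁴.
557 μM / 7.99 × 10⁴ = 6.97 × 10⁻³ μM = 6970 pM.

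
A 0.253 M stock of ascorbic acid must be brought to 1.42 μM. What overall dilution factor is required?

1.78 × 10⁵

Factor = C₀/C_target = 0.253 M / 1.42 μM = 1.78 × 10⁵.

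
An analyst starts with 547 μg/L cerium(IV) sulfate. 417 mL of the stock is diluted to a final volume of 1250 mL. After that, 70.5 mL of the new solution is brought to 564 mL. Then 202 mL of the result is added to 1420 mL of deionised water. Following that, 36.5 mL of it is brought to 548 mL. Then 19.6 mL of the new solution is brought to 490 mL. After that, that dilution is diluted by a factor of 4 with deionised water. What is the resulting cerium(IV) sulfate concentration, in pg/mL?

Overall dilution factor = 2.998 × 8 × 8.030 × 15.01 × 25 × 4 = 2.89 × 10⁵.
547 μg/L / 2.89 × 10⁵ = 1.89 × 10⁻³ μg/L = 1.89 pg/mL.

1.89 pg/mL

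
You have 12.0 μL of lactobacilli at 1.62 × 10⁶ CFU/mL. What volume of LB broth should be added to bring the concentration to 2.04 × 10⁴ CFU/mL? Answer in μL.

V₂ = C₁V₁/C₂ = 1.62 × 10⁶ × 12.0 / 2.04 × 10⁴ = 953 μL.
Diluent to add = V₂ − V₁ = 953 − 12.0 = 941 μL.

941 μL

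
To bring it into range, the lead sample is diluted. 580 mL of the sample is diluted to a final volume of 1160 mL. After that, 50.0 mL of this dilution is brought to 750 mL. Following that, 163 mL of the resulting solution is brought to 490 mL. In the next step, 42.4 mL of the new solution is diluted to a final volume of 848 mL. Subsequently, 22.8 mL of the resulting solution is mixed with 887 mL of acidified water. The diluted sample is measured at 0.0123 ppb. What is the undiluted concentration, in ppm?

0.885 ppm

Overall dilution factor = 2 × 15 × 3.006 × 20 × 39.90 = 7.20 × 10⁴.
Original = 0.0123 ppb × 7.20 × 10⁴ = 885 ppb = 0.885 ppm.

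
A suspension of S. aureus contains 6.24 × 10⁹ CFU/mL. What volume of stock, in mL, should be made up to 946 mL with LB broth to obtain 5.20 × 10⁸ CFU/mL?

V₁ = C₂V₂/C₁ = 5.20 × 10⁸ × 946 / 6.24 × 10⁹ = 78.8 mL.

78.8 mL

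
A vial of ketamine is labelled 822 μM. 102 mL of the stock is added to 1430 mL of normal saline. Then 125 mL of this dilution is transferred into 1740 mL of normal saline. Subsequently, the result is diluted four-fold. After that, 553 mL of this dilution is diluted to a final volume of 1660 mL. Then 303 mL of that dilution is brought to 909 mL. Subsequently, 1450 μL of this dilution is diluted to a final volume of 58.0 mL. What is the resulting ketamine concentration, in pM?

Overall dilution factor = 15.02 × 14.92 × 4 × 3.002 × 3 × 40 = 3.23 × 10⁵.
822 μM / 3.23 × 10⁵ = 2.55 × 10⁻³ μM = 2550 pM.

2550 pM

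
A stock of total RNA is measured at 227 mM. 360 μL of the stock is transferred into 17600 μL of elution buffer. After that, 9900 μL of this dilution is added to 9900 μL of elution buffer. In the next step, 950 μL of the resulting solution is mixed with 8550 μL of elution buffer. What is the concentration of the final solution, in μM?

Overall dilution factor = 49.89 × 2 × 10 = 998.
227 mM / 998 = 0.228 mM = 228 μM.

228 μM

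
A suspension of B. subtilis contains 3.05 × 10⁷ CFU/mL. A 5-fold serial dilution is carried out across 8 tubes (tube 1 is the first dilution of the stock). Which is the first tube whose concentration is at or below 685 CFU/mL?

Tube n has concentration 3.05 × 10⁷ CFU/mL / 5ⁿ.
Need 5ⁿ ≥ 3.05 × 10⁷ CFU/mL / 685 CFU/mL = 4.45 × 10⁴, so n ≥ 6.65.
First such tube: n = 7.

tube 7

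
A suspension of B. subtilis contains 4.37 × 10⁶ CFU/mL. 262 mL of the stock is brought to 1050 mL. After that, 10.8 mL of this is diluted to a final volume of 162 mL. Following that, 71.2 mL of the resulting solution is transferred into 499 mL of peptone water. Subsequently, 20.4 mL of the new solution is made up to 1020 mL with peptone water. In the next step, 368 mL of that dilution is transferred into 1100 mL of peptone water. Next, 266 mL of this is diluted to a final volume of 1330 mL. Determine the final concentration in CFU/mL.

9.10 CFU/mL

Overall dilution factor = 4.008 × 15 × 8.008 × 50 × 3.989 × 5 = 4.80 × 10⁵.
4.37 × 10⁶ CFU/mL / 4.80 × 10⁵ = 9.10 CFU/mL.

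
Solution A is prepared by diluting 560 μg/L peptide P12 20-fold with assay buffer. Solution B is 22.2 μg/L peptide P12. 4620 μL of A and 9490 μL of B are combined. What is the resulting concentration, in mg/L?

C_A = 560 μg/L / 20 = 28.0 μg/L.
C_mix = (C_A·V_A + C_B·V_B)/(V_A + V_B) = (28.0×4620 + 22.2×9490) / 14110 = 24.1 μg/L = 0.0241 mg/L.

0.0241 mg/L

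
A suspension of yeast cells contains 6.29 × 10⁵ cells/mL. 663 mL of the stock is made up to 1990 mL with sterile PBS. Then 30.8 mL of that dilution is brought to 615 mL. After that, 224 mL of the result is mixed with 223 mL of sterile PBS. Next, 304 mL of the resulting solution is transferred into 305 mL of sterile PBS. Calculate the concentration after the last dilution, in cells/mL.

Overall dilution factor = 3.002 × 19.97 × 1.996 × 2.003 = 240.
6.29 × 10⁵ cells/mL / 240 = 2630 cells/mL.

2630 cells/mL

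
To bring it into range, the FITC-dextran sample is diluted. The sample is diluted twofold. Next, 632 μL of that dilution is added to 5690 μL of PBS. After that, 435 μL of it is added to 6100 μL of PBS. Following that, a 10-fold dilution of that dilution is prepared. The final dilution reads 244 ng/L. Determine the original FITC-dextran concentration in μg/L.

Overall dilution factor = 2 × 10.00 × 15.02 × 10 = 3006.
Original = 244 ng/L × 3006 = 7.33 × 10⁵ ng/L = 733 μg/L.

733 μg/L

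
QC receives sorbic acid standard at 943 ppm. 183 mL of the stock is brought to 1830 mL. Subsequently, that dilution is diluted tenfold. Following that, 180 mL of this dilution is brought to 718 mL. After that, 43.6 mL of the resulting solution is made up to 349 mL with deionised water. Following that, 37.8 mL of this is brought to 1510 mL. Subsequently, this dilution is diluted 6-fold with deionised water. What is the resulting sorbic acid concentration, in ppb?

1.23 ppb

Overall dilution factor = 10 × 10 × 3.989 × 8.005 × 39.95 × 6 = 7.65 × 10⁵.
943 ppm / 7.65 × 10⁵ = 1.23 × 10⁻³ ppm = 1.23 ppb.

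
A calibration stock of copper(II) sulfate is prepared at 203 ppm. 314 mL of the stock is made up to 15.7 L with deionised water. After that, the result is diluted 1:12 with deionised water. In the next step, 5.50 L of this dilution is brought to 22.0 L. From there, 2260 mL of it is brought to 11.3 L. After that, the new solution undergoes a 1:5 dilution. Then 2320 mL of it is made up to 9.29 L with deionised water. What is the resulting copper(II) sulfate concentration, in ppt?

Overall dilution factor = 50 × 12 × 4 × 5 × 5 × 4.004 = 2.40 × 10⁵.
203 ppm / 2.40 × 10⁵ = 8.45 × 10⁻⁴ ppm = 845 ppt.

845 ppt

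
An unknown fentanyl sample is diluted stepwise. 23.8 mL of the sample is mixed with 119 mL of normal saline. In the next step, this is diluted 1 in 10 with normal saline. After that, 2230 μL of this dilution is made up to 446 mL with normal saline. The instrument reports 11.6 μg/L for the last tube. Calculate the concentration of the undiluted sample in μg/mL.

139 μg/mL

Overall dilution factor = 6 × 10 × 200 = 1.20 × 10⁴.
Original = 11.6 μg/L × 1.20 × 10⁴ = 1.39 × 10⁵ μg/L = 139 μg/mL.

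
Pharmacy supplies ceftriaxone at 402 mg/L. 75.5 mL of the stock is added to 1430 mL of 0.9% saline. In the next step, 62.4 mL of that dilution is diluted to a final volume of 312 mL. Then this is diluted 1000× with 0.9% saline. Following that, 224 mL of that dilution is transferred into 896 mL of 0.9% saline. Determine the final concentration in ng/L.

806 ng/L

Overall dilution factor = 19.94 × 5 × 1000 × 5 = 4.99 × 10⁵.
402 mg/L / 4.99 × 10⁵ = 8.06 × 10⁻⁴ mg/L = 806 ng/L.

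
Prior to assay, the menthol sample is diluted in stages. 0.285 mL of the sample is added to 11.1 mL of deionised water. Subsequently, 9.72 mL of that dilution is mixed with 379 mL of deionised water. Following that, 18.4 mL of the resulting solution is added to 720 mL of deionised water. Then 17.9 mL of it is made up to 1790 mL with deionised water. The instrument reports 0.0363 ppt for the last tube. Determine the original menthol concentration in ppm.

Overall dilution factor = 39.95 × 39.99 × 40.13 × 100 = 6.41 × 10⁶.
Original = 0.0363 ppt × 6.41 × 10⁶ = 2.33 × 10⁵ ppt = 0.233 ppm.

0.233 ppm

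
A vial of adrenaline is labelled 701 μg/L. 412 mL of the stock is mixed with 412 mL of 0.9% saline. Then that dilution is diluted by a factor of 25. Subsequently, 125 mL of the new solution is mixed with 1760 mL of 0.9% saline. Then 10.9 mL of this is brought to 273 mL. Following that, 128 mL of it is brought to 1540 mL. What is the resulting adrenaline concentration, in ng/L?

Overall dilution factor = 2 × 25 × 15.08 × 25.05 × 12.03 = 2.27 × 10⁵.
701 μg/L / 2.27 × 10⁵ = 3.09 × 10⁻³ μg/L = 3.09 ng/L.

3.09 ng/L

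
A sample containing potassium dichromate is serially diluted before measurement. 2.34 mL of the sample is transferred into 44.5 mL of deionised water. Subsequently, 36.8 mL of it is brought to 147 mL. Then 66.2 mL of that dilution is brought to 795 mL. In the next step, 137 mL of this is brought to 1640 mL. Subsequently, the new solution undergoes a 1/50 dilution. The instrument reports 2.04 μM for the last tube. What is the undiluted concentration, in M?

Overall dilution factor = 20.02 × 3.995 × 12.01 × 11.97 × 50 = 5.75 × 10⁵.
Original = 2.04 μM × 5.75 × 10⁵ = 1.17 × 10⁶ μM = 1.17 M.

1.17 M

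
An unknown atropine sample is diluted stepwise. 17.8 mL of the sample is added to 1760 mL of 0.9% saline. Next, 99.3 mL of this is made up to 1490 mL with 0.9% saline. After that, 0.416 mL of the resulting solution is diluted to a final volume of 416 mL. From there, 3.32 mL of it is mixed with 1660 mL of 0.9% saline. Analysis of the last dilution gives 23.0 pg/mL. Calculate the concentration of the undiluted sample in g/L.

Overall dilution factor = 99.88 × 15.01 × 1000 × 501 = 7.51 × 10⁸.
Original = 23.0 pg/mL × 7.51 × 10⁸ = 1.73 × 10¹⁰ pg/mL = 17.3 g/L.

17.3 g/L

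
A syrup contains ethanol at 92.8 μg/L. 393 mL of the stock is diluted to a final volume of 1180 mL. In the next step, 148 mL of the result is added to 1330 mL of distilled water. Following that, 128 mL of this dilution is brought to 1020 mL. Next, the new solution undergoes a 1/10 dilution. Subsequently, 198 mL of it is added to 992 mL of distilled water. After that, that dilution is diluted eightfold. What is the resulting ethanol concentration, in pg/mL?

Overall dilution factor = 3.003 × 9.986 × 7.969 × 10 × 6.010 × 8 = 1.15 × 10⁵.
92.8 μg/L / 1.15 × 10⁵ = 8.08 × 10⁻⁴ μg/L = 0.808 pg/mL.

0.808 pg/mL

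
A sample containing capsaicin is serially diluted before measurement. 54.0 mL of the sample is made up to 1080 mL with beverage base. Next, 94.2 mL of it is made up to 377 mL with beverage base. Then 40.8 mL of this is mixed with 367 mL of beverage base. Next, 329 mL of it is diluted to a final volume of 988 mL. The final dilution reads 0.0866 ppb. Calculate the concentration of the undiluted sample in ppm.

Overall dilution factor = 20 × 4.002 × 9.995 × 3.003 = 2403.
Original = 0.0866 ppb × 2403 = 208 ppb = 0.208 ppm.

0.208 ppm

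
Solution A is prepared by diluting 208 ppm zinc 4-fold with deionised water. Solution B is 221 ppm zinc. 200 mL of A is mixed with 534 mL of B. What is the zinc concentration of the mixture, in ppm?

C_A = 208 ppm / 4 = 52.0 ppm.
C_mix = (C_A·V_A + C_B·V_B)/(V_A + V_B) = (52.0×200 + 221×534) / 734.0 = 175 ppm.

175 ppm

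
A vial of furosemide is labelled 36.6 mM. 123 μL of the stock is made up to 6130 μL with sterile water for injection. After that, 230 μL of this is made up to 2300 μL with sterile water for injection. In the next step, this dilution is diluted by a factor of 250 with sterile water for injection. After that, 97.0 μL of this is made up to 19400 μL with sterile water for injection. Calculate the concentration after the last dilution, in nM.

1.47 nM

Overall dilution factor = 49.84 × 10 × 250 × 200 = 2.49 × 10⁷.
36.6 mM / 2.49 × 10⁷ = 1.47 × 10⁻⁶ mM = 1.47 nM.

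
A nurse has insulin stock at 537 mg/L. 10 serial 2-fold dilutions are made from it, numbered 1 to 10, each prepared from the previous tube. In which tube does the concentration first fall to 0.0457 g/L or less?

Tube n has concentration 537 mg/L / 2ⁿ.
Need 2ⁿ ≥ 537 mg/L / 0.0457 g/L = 11.8, so n ≥ 3.55.
First such tube: n = 4.

tube 4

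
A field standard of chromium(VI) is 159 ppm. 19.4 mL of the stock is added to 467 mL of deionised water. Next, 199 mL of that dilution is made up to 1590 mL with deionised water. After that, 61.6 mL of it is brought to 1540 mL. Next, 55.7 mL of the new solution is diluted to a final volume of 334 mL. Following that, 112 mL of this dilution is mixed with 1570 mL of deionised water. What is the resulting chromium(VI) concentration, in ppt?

353 ppt

Overall dilution factor = 25.07 × 7.990 × 25 × 5.996 × 15.02 = 4.51 × 10⁵.
159 ppm / 4.51 × 10⁵ = 3.53 × 10⁻⁴ ppm = 353 ppt.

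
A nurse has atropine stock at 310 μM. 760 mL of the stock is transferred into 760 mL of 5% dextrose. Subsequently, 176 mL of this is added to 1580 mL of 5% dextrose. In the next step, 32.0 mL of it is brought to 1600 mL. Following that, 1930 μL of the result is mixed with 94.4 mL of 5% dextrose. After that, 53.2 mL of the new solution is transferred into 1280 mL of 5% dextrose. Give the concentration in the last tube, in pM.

248 pM

Overall dilution factor = 2 × 9.977 × 50 × 49.91 × 25.06 = 1.25 × 10⁶.
310 μM / 1.25 × 10⁶ = 2.48 × 10⁻⁴ μM = 248 pM.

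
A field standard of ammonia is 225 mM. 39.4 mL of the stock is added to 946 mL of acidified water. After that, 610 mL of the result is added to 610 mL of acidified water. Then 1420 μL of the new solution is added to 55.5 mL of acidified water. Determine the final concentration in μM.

Overall dilution factor = 25.01 × 2 × 40.08 = 2005.
225 mM / 2005 = 0.112 mM = 112 μM.

112 μM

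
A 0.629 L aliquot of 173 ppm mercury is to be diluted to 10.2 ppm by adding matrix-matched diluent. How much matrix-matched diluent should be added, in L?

V₂ = C₁V₁/C₂ = 173 × 0.629 / 10.2 = 10.7 L.
Diluent to add = V₂ − V₁ = 10.7 − 0.629 = 10.0 L.

10.0 L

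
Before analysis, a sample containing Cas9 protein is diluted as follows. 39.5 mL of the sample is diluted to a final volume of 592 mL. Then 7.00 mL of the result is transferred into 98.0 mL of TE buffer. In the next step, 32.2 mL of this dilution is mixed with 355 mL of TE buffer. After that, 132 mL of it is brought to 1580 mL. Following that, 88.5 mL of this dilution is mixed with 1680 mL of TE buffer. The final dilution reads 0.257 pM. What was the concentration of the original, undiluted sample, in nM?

Overall dilution factor = 14.99 × 15 × 12.02 × 11.97 × 19.98 = 6.47 × 10⁵.
Original = 0.257 pM × 6.47 × 10⁵ = 1.66 × 10⁵ pM = 166 nM.

166 nM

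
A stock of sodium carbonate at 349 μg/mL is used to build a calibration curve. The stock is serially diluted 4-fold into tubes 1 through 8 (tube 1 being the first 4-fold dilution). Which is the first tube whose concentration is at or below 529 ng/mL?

Tube n has concentration 349 μg/mL / 4ⁿ.
Need 4ⁿ ≥ 349 μg/mL / 529 ng/mL = 660, so n ≥ 4.68.
First such tube: n = 5.

tube 5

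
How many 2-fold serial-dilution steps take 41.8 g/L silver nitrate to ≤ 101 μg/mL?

9

Need 2ⁿ ≥ 414, so n ≥ log(414)/log(2) = 8.69.
Minimum whole steps: n = 9.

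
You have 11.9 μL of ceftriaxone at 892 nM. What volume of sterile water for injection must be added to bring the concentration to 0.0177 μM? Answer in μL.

0.0177 μM = 17.7 nM.
V₂ = C₁V₁/C₂ = 892 × 11.9 / 17.7 = 600 μL.
Diluent to add = V₂ − V₁ = 600 − 11.9 = 588 μL.

588 μL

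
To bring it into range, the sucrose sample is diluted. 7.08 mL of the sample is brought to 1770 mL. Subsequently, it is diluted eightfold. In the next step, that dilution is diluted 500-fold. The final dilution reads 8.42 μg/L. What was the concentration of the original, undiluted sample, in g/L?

8.42 g/L

Overall dilution factor = 250 × 8 × 500 = 1.00 × 10⁶.
Original = 8.42 μg/L × 1.00 × 10⁶ = 8.42 × 10⁶ μg/L = 8.42 g/L.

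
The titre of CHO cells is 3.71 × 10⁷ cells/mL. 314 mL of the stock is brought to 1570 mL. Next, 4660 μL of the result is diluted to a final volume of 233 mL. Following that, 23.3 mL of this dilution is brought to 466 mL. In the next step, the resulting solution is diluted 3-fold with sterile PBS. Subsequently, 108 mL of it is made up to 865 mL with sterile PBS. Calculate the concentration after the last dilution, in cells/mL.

309 cells/mL

Overall dilution factor = 5 × 50 × 20 × 3 × 8.009 = 1.20 × 10⁵.
3.71 × 10⁷ cells/mL / 1.20 × 10⁵ = 309 cells/mL.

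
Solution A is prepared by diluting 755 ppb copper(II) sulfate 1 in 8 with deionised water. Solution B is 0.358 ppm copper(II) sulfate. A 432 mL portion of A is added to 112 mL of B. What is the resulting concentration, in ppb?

149 ppb

C_A = 755 ppb / 8 = 94.4 ppb.
C_B = 0.358 ppm = 358 ppb.
C_mix = (C_A·V_A + C_B·V_B)/(V_A + V_B) = (94.4×432 + 358×112) / 544.0 = 149 ppb.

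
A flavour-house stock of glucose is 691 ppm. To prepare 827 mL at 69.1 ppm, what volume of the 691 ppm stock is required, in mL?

V₁ = C₂V₂/C₁ = 69.1 × 827 / 691 = 82.7 mL.

82.7 mL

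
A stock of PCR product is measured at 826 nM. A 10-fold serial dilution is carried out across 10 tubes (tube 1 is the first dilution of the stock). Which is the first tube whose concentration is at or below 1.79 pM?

tube 6

Tube n has concentration 826 nM / 10ⁿ.
Need 10ⁿ ≥ 826 nM / 1.79 pM = 4.61 × 10⁵, so n ≥ 5.66.
First such tube: n = 6.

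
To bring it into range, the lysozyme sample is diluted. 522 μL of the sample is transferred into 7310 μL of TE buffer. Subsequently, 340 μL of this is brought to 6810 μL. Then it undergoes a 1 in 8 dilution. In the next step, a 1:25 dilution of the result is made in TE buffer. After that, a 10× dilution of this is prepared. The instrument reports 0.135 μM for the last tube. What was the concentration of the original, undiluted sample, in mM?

Overall dilution factor = 15.00 × 20.03 × 8 × 25 × 10 = 6.01 × 10⁵.
Original = 0.135 μM × 6.01 × 10⁵ = 8.11 × 10⁴ μM = 81.1 mM.

81.1 mM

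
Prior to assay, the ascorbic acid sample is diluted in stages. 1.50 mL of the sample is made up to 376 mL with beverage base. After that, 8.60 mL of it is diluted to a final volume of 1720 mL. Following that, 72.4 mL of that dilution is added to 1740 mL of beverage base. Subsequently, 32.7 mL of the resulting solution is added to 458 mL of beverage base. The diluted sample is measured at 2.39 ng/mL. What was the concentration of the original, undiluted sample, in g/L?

45.0 g/L

Overall dilution factor = 250.7 × 200 × 25.03 × 15.01 = 1.88 × 10⁷.
Original = 2.39 ng/mL × 1.88 × 10⁷ = 4.50 × 10⁷ ng/mL = 45.0 g/L.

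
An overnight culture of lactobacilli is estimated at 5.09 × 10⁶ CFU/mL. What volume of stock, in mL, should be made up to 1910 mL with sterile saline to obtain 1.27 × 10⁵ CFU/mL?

47.7 mL

V₁ = C₂V₂/C₁ = 1.27 × 10⁵ × 1910 / 5.09 × 10⁶ = 47.7 mL.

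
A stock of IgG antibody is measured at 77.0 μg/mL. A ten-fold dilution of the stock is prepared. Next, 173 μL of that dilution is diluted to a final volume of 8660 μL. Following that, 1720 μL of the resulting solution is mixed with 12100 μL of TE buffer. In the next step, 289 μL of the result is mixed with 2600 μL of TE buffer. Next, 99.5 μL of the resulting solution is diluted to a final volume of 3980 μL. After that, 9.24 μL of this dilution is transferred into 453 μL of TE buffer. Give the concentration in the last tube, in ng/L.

Overall dilution factor = 10 × 50.06 × 8.035 × 9.997 × 40 × 50.03 = 8.05 × 10⁷.
77.0 μg/mL / 8.05 × 10⁷ = 9.57 × 10⁻⁷ μg/mL = 0.957 ng/L.

0.957 ng/L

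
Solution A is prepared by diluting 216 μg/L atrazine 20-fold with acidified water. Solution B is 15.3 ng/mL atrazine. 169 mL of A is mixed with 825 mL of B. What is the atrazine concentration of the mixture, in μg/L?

14.5 μg/L

C_A = 216 μg/L / 20 = 10.8 μg/L.
C_B = 15.3 ng/mL = 15.3 μg/L.
C_mix = (C_A·V_A + C_B·V_B)/(V_A + V_B) = (10.8×169 + 15.3×825) / 994.0 = 14.5 μg/L.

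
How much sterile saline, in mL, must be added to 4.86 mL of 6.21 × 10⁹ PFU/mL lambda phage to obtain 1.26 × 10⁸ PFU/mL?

V₂ = C₁V₁/C₂ = 6.21 × 10⁹ × 4.86 / 1.26 × 10⁸ = 240 mL.
Diluent to add = V₂ − V₁ = 240 − 4.86 = 235 mL.

235 mL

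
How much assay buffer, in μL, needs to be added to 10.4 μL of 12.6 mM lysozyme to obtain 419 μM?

302 μL

419 μM = 0.419 mM.
V₂ = C₁V₁/C₂ = 12.6 × 10.4 / 0.419 = 313 μL.
Diluent to add = V₂ − V₁ = 313 − 10.4 = 302 μL.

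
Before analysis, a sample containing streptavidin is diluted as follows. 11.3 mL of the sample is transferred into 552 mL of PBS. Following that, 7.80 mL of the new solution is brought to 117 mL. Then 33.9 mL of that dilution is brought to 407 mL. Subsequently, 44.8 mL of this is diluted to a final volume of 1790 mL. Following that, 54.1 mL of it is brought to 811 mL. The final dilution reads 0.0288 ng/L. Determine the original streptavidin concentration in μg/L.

155 μg/L

Overall dilution factor = 49.85 × 15 × 12.01 × 39.96 × 14.99 = 5.38 × 10⁶.
Original = 0.0288 ng/L × 5.38 × 10⁶ = 1.55 × 10⁵ ng/L = 155 μg/L.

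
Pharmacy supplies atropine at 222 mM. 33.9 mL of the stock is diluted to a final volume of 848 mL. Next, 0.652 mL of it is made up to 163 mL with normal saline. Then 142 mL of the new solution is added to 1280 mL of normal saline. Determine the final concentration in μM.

Overall dilution factor = 25.01 × 250 × 10.01 = 6.26 × 10⁴.
222 mM / 6.26 × 10⁴ = 3.54 × 10⁻³ mM = 3.54 μM.

3.54 μM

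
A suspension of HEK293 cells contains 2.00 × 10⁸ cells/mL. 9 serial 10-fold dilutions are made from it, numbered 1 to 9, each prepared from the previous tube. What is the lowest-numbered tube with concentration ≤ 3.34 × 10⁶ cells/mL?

tube 2

Tube n has concentration 2.00 × 10⁸ cells/mL / 10ⁿ.
Need 10ⁿ ≥ 2.00 × 10⁸ cells/mL / 3.34 × 10⁶ cells/mL = 59.9, so n ≥ 1.78.
First such tube: n = 2.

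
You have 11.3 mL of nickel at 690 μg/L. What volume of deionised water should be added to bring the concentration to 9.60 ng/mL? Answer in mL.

801 mL

9.60 ng/mL = 9.60 μg/L.
V₂ = C₁V₁/C₂ = 690 × 11.3 / 9.60 = 812 mL.
Diluent to add = V₂ − V₁ = 812 − 11.3 = 801 mL.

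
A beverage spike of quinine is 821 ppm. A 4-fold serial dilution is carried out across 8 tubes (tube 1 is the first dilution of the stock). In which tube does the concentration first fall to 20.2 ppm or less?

Tube n has concentration 821 ppm / 4ⁿ.
Need 4ⁿ ≥ 821 ppm / 20.2 ppm = 40.6, so n ≥ 2.67.
First such tube: n = 3.

tube 3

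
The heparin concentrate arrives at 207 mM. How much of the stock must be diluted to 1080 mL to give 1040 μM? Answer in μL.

5430 μL

1040 μM = 1.04 mM.
V₁ = C₂V₂/C₁ = 1.04 × 1080 / 207 = 5.43 mL = 5430 μL.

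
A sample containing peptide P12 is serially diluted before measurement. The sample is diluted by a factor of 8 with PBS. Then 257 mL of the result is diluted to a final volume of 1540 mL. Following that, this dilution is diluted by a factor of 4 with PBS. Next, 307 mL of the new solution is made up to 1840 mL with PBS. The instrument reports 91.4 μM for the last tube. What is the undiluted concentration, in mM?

Overall dilution factor = 8 × 5.992 × 4 × 5.993 = 1149.
Original = 91.4 μM × 1149 = 1.05 × 10⁵ μM = 105 mM.

105 mM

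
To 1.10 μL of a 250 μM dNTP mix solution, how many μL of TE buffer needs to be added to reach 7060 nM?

37.9 μL

7060 nM = 7.06 μM.
V₂ = C₁V₁/C₂ = 250 × 1.10 / 7.06 = 39.0 μL.
Diluent to add = V₂ − V₁ = 39.0 − 1.10 = 37.9 μL.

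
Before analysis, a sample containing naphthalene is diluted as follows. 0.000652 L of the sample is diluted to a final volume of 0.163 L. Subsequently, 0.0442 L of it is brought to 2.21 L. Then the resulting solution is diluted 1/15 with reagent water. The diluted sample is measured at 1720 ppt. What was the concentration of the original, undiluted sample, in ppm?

322 ppm

Overall dilution factor = 250 × 50 × 15 = 1.87 × 10⁵.
Original = 1720 ppt × 1.87 × 10⁵ = 3.22 × 10⁸ ppt = 322 ppm.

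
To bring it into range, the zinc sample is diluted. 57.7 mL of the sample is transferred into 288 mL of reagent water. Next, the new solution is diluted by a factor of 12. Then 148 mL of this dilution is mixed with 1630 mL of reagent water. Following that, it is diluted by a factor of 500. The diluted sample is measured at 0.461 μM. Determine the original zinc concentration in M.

Overall dilution factor = 5.991 × 12 × 12.01 × 500 = 4.32 × 10⁵.
Original = 0.461 μM × 4.32 × 10⁵ = 1.99 × 10⁵ μM = 0.199 M.

0.199 M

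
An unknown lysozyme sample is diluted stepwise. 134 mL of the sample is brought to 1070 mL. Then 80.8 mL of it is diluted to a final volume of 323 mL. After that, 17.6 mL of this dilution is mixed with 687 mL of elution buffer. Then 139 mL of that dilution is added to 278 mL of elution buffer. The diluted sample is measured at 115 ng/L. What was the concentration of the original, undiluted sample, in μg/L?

Overall dilution factor = 7.985 × 3.998 × 40.03 × 3 = 3834.
Original = 115 ng/L × 3834 = 4.41 × 10⁵ ng/L = 441 μg/L.

441 μg/L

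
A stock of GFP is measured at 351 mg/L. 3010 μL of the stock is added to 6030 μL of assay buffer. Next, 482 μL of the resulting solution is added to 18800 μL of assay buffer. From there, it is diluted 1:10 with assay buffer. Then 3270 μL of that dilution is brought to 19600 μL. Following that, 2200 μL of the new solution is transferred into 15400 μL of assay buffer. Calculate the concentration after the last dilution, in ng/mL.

Overall dilution factor = 3.003 × 40.00 × 10 × 5.994 × 8 = 5.76 × 10⁴.
351 mg/L / 5.76 × 10⁴ = 6.09 × 10⁻³ mg/L = 6.09 ng/mL.

6.09 ng/mL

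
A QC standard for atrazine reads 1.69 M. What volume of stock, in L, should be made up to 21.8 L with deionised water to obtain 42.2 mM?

0.544 L

42.2 mM = 0.0422 M.
V₁ = C₂V₂/C₁ = 0.0422 × 21.8 / 1.69 = 0.544 L.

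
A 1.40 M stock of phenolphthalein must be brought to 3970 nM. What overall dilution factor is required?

Factor = C₀/C_target = 1.40 M / 3970 nM = 3.53 × 10⁵.

3.53 × 10⁵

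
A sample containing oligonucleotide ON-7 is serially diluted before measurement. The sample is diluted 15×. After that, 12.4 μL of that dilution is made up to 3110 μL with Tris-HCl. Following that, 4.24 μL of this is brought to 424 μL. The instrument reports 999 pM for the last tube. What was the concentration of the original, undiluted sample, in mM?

Overall dilution factor = 15 × 250.8 × 100 = 3.76 × 10⁵.
Original = 999 pM × 3.76 × 10⁵ = 3.76 × 10⁸ pM = 0.376 mM.

0.376 mM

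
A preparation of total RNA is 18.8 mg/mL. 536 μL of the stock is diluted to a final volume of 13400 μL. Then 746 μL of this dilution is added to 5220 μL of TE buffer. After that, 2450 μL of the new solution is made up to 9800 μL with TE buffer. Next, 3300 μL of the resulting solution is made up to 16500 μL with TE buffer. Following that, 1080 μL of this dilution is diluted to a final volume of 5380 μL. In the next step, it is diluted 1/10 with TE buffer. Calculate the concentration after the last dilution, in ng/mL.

94.4 ng/mL

Overall dilution factor = 25 × 7.997 × 4 × 5 × 4.981 × 10 = 1.99 × 10⁵.
18.8 mg/mL / 1.99 × 10⁵ = 9.44 × 10⁻⁵ mg/mL = 94.4 ng/mL.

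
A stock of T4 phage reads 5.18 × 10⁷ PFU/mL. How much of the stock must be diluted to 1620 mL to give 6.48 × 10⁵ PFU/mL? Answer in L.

V₁ = C₂V₂/C₁ = 6.48 × 10⁵ × 1620 / 5.18 × 10⁷ = 20.3 mL = 0.0203 L.

0.0203 L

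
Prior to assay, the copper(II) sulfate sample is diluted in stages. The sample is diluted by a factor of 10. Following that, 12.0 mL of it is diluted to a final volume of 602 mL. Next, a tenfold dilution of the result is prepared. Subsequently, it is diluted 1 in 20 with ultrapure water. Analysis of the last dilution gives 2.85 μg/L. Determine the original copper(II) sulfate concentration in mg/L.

Overall dilution factor = 10 × 50.17 × 10 × 20 = 1.00 × 10⁵.
Original = 2.85 μg/L × 1.00 × 10⁵ = 2.86 × 10⁵ μg/L = 286 mg/L.

286 mg/L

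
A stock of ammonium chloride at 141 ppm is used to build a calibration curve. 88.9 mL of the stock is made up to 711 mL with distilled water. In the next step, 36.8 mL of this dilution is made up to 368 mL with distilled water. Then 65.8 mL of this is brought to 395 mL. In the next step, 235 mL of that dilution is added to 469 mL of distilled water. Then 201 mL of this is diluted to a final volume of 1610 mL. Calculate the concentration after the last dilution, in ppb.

Overall dilution factor = 7.998 × 10 × 6.003 × 2.996 × 8.010 = 1.15 × 10⁴.
141 ppm / 1.15 × 10⁴ = 0.0122 ppm = 12.2 ppb.

12.2 ppb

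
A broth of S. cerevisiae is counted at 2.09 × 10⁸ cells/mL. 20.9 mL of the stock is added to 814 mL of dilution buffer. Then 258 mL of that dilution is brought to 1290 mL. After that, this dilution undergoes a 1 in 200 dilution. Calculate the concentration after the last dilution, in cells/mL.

5230 cells/mL

Overall dilution factor = 39.95 × 5 × 200 = 3.99 × 10⁴.
2.09 × 10⁸ cells/mL / 3.99 × 10⁴ = 5230 cells/mL.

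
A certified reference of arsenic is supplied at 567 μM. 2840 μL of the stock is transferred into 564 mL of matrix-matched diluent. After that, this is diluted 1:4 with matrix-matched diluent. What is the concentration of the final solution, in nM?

710 nM

Overall dilution factor = 199.6 × 4 = 798.
567 μM / 798 = 0.710 μM = 710 nM.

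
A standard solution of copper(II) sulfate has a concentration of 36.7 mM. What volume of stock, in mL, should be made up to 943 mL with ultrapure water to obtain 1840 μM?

47.3 mL

1840 μM = 1.84 mM.
V₁ = C₂V₂/C₁ = 1.84 × 943 / 36.7 = 47.3 mL.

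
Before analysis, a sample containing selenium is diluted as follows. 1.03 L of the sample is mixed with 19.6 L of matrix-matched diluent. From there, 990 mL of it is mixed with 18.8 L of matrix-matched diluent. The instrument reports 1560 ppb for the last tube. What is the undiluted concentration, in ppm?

Overall dilution factor = 20.03 × 19.99 = 400.
Original = 1560 ppb × 400 = 6.25 × 10⁵ ppb = 625 ppm.

625 ppm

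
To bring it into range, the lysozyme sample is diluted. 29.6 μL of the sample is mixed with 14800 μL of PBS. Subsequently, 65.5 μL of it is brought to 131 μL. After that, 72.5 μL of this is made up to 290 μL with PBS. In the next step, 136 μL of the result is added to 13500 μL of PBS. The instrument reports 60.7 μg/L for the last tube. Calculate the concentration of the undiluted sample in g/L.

Overall dilution factor = 501 × 2 × 4 × 100.3 = 4.02 × 10⁵.
Original = 60.7 μg/L × 4.02 × 10⁵ = 2.44 × 10⁷ μg/L = 24.4 g/L.

24.4 g/L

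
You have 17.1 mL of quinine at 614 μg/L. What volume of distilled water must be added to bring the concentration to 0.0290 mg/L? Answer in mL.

0.0290 mg/L = 29.0 μg/L.
V₂ = C₁V₁/C₂ = 614 × 17.1 / 29.0 = 362 mL.
Diluent to add = V₂ − V₁ = 362 − 17.1 = 345 mL.

345 mL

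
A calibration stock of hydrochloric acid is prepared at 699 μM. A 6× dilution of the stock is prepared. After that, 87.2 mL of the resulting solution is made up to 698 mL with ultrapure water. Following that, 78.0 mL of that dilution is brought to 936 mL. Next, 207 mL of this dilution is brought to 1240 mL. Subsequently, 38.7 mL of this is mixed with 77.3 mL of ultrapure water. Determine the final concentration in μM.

Overall dilution factor = 6 × 8.005 × 12 × 5.990 × 2.997 = 1.03 × 10⁴.
699 μM / 1.03 × 10⁴ = 0.0675 μM.

0.0675 μM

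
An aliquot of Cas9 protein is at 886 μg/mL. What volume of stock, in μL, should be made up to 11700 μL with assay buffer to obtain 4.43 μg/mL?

V₁ = C₂V₂/C₁ = 4.43 × 11700 / 886 = 58.5 μL.

58.5 μL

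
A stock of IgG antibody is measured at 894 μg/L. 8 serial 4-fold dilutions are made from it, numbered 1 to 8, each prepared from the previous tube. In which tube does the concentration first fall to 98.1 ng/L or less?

Tube n has concentration 894 μg/L / 4ⁿ.
Need 4ⁿ ≥ 894 μg/L / 98.1 ng/L = 9113, so n ≥ 6.58.
First such tube: n = 7.

tube 7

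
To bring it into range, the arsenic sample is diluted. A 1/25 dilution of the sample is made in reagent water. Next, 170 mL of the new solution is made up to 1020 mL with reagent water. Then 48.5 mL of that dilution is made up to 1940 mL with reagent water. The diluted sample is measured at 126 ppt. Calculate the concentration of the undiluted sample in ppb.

756 ppb

Overall dilution factor = 25 × 6 × 40 = 6000.
Original = 126 ppt × 6000 = 7.56 × 10⁵ ppt = 756 ppb.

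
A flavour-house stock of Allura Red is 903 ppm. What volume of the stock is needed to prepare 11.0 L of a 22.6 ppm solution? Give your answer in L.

V₁ = C₂V₂/C₁ = 22.6 × 11.0 / 903 = 0.275 L.

0.275 L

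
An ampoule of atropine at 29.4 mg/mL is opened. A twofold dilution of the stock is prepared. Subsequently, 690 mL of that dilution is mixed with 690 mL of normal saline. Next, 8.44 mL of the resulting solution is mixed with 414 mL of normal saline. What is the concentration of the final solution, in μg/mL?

147 μg/mL

Overall dilution factor = 2 × 2 × 50.05 = 200.
29.4 mg/mL / 200 = 0.147 mg/mL = 147 μg/mL.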